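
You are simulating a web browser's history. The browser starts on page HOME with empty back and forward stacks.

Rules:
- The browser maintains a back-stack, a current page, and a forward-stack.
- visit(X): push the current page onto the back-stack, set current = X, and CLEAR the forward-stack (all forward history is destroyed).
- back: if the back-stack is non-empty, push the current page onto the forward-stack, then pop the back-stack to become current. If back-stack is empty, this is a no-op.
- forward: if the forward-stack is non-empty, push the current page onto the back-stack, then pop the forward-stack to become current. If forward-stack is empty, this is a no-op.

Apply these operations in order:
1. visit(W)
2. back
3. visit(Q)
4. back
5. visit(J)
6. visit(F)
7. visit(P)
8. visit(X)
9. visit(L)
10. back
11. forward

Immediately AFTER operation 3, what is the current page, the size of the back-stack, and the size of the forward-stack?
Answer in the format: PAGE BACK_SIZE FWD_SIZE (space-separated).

After 1 (visit(W)): cur=W back=1 fwd=0
After 2 (back): cur=HOME back=0 fwd=1
After 3 (visit(Q)): cur=Q back=1 fwd=0

Q 1 0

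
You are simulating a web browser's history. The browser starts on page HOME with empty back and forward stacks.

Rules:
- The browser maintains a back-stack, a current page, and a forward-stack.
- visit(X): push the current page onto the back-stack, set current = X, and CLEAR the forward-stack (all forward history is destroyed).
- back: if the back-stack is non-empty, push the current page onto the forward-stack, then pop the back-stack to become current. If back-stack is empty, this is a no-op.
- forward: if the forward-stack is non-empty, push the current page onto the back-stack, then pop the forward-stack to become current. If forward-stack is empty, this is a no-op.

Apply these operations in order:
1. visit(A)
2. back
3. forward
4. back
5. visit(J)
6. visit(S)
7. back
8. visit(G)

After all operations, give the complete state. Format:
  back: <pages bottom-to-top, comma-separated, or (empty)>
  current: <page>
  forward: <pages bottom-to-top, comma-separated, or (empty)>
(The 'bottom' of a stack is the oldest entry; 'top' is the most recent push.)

After 1 (visit(A)): cur=A back=1 fwd=0
After 2 (back): cur=HOME back=0 fwd=1
After 3 (forward): cur=A back=1 fwd=0
After 4 (back): cur=HOME back=0 fwd=1
After 5 (visit(J)): cur=J back=1 fwd=0
After 6 (visit(S)): cur=S back=2 fwd=0
After 7 (back): cur=J back=1 fwd=1
After 8 (visit(G)): cur=G back=2 fwd=0

Answer: back: HOME,J
current: G
forward: (empty)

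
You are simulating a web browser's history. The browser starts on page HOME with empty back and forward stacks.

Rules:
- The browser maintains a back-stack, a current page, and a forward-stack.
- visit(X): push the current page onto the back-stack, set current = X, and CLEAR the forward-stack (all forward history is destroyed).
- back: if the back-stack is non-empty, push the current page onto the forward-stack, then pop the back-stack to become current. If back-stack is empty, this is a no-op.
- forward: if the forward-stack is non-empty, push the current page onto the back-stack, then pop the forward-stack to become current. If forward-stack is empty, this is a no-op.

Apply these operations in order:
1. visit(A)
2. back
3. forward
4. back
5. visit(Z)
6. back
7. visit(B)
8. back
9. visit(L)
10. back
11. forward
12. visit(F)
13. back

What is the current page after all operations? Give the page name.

After 1 (visit(A)): cur=A back=1 fwd=0
After 2 (back): cur=HOME back=0 fwd=1
After 3 (forward): cur=A back=1 fwd=0
After 4 (back): cur=HOME back=0 fwd=1
After 5 (visit(Z)): cur=Z back=1 fwd=0
After 6 (back): cur=HOME back=0 fwd=1
After 7 (visit(B)): cur=B back=1 fwd=0
After 8 (back): cur=HOME back=0 fwd=1
After 9 (visit(L)): cur=L back=1 fwd=0
After 10 (back): cur=HOME back=0 fwd=1
After 11 (forward): cur=L back=1 fwd=0
After 12 (visit(F)): cur=F back=2 fwd=0
After 13 (back): cur=L back=1 fwd=1

Answer: L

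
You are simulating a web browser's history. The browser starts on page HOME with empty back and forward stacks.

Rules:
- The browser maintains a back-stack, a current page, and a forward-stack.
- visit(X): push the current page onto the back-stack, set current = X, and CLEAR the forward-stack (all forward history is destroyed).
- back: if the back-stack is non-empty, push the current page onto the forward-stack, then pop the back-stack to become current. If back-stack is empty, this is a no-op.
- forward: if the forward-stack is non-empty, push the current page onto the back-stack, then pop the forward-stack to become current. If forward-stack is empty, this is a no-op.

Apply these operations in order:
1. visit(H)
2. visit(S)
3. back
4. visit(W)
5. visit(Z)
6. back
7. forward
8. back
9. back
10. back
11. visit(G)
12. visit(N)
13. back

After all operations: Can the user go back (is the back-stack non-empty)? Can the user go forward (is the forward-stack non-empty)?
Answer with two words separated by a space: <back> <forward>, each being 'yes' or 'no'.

Answer: yes yes

Derivation:
After 1 (visit(H)): cur=H back=1 fwd=0
After 2 (visit(S)): cur=S back=2 fwd=0
After 3 (back): cur=H back=1 fwd=1
After 4 (visit(W)): cur=W back=2 fwd=0
After 5 (visit(Z)): cur=Z back=3 fwd=0
After 6 (back): cur=W back=2 fwd=1
After 7 (forward): cur=Z back=3 fwd=0
After 8 (back): cur=W back=2 fwd=1
After 9 (back): cur=H back=1 fwd=2
After 10 (back): cur=HOME back=0 fwd=3
After 11 (visit(G)): cur=G back=1 fwd=0
After 12 (visit(N)): cur=N back=2 fwd=0
After 13 (back): cur=G back=1 fwd=1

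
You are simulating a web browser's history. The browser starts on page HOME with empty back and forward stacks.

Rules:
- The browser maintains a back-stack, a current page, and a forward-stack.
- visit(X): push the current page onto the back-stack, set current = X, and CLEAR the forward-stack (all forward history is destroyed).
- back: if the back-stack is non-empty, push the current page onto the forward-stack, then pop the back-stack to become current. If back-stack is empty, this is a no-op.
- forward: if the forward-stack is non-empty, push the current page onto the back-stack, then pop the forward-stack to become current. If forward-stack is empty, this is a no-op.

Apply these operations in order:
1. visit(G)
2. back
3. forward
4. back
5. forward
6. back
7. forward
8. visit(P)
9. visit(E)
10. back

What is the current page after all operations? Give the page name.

Answer: P

Derivation:
After 1 (visit(G)): cur=G back=1 fwd=0
After 2 (back): cur=HOME back=0 fwd=1
After 3 (forward): cur=G back=1 fwd=0
After 4 (back): cur=HOME back=0 fwd=1
After 5 (forward): cur=G back=1 fwd=0
After 6 (back): cur=HOME back=0 fwd=1
After 7 (forward): cur=G back=1 fwd=0
After 8 (visit(P)): cur=P back=2 fwd=0
After 9 (visit(E)): cur=E back=3 fwd=0
After 10 (back): cur=P back=2 fwd=1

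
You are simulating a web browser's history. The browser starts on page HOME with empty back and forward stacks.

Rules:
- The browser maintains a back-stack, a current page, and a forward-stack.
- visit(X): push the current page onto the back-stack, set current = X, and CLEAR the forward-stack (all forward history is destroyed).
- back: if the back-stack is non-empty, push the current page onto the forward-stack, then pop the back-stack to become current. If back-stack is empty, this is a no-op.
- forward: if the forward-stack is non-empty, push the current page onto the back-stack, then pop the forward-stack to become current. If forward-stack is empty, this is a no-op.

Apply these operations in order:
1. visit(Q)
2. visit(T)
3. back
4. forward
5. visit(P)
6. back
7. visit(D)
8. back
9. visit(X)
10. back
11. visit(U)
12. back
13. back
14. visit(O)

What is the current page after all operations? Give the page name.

After 1 (visit(Q)): cur=Q back=1 fwd=0
After 2 (visit(T)): cur=T back=2 fwd=0
After 3 (back): cur=Q back=1 fwd=1
After 4 (forward): cur=T back=2 fwd=0
After 5 (visit(P)): cur=P back=3 fwd=0
After 6 (back): cur=T back=2 fwd=1
After 7 (visit(D)): cur=D back=3 fwd=0
After 8 (back): cur=T back=2 fwd=1
After 9 (visit(X)): cur=X back=3 fwd=0
After 10 (back): cur=T back=2 fwd=1
After 11 (visit(U)): cur=U back=3 fwd=0
After 12 (back): cur=T back=2 fwd=1
After 13 (back): cur=Q back=1 fwd=2
After 14 (visit(O)): cur=O back=2 fwd=0

Answer: O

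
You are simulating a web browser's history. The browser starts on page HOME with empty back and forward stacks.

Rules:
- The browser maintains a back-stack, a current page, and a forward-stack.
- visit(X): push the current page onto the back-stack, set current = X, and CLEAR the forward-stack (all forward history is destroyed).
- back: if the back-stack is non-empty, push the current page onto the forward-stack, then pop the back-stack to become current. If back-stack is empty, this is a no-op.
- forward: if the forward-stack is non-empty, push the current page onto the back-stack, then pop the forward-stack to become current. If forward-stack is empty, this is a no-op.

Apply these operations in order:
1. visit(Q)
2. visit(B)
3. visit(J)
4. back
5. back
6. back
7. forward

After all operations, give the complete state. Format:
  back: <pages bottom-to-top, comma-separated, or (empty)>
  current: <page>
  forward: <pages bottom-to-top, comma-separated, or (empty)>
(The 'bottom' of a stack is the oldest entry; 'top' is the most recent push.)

After 1 (visit(Q)): cur=Q back=1 fwd=0
After 2 (visit(B)): cur=B back=2 fwd=0
After 3 (visit(J)): cur=J back=3 fwd=0
After 4 (back): cur=B back=2 fwd=1
After 5 (back): cur=Q back=1 fwd=2
After 6 (back): cur=HOME back=0 fwd=3
After 7 (forward): cur=Q back=1 fwd=2

Answer: back: HOME
current: Q
forward: J,B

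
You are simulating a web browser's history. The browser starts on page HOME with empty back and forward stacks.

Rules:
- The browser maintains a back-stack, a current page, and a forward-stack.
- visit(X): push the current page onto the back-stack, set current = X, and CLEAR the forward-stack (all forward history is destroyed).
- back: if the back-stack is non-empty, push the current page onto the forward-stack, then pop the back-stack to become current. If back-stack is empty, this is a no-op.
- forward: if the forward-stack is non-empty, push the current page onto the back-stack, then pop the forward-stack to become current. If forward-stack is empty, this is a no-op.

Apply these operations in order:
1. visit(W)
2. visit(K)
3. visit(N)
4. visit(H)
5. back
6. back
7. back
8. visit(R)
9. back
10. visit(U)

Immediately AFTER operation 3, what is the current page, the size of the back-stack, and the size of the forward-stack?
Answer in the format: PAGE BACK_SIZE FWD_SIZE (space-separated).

After 1 (visit(W)): cur=W back=1 fwd=0
After 2 (visit(K)): cur=K back=2 fwd=0
After 3 (visit(N)): cur=N back=3 fwd=0

N 3 0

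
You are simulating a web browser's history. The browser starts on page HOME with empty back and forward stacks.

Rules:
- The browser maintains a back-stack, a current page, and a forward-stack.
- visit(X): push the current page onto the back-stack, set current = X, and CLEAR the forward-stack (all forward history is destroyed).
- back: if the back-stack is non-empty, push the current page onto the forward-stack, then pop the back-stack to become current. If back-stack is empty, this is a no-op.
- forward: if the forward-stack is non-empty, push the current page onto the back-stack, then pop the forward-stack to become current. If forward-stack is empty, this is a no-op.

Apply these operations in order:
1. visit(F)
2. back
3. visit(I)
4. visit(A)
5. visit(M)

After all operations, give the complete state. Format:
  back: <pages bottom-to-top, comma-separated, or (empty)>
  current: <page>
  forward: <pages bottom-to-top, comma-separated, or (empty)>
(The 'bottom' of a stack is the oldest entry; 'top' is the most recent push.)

After 1 (visit(F)): cur=F back=1 fwd=0
After 2 (back): cur=HOME back=0 fwd=1
After 3 (visit(I)): cur=I back=1 fwd=0
After 4 (visit(A)): cur=A back=2 fwd=0
After 5 (visit(M)): cur=M back=3 fwd=0

Answer: back: HOME,I,A
current: M
forward: (empty)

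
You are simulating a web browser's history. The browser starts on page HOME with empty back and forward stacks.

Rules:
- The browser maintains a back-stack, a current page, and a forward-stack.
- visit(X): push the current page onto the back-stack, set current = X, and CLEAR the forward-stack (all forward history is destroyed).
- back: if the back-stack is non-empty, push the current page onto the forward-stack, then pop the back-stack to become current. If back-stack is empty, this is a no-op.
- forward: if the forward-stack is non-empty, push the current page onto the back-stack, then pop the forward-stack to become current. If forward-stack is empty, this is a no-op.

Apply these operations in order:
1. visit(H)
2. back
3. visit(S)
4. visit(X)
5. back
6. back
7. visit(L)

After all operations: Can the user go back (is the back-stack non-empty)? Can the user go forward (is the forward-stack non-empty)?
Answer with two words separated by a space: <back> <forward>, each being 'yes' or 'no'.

Answer: yes no

Derivation:
After 1 (visit(H)): cur=H back=1 fwd=0
After 2 (back): cur=HOME back=0 fwd=1
After 3 (visit(S)): cur=S back=1 fwd=0
After 4 (visit(X)): cur=X back=2 fwd=0
After 5 (back): cur=S back=1 fwd=1
After 6 (back): cur=HOME back=0 fwd=2
After 7 (visit(L)): cur=L back=1 fwd=0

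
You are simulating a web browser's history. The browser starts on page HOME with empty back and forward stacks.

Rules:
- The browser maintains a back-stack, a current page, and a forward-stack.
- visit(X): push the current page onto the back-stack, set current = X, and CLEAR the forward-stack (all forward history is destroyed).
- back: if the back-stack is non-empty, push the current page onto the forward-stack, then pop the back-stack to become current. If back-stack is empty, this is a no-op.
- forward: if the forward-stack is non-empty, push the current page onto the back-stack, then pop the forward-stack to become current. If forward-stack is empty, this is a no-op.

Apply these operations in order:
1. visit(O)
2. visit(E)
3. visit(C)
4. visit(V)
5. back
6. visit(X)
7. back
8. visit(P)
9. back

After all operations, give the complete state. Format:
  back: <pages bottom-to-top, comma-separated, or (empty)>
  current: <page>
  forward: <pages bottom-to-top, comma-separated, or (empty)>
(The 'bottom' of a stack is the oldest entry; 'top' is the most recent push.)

After 1 (visit(O)): cur=O back=1 fwd=0
After 2 (visit(E)): cur=E back=2 fwd=0
After 3 (visit(C)): cur=C back=3 fwd=0
After 4 (visit(V)): cur=V back=4 fwd=0
After 5 (back): cur=C back=3 fwd=1
After 6 (visit(X)): cur=X back=4 fwd=0
After 7 (back): cur=C back=3 fwd=1
After 8 (visit(P)): cur=P back=4 fwd=0
After 9 (back): cur=C back=3 fwd=1

Answer: back: HOME,O,E
current: C
forward: P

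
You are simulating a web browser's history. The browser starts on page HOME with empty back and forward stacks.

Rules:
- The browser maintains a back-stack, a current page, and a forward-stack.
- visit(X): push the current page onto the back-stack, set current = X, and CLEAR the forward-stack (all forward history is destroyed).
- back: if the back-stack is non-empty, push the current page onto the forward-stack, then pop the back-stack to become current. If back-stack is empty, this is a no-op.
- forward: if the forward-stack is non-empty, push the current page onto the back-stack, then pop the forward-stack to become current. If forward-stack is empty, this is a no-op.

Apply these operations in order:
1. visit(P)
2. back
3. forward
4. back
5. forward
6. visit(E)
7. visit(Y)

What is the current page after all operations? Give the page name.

After 1 (visit(P)): cur=P back=1 fwd=0
After 2 (back): cur=HOME back=0 fwd=1
After 3 (forward): cur=P back=1 fwd=0
After 4 (back): cur=HOME back=0 fwd=1
After 5 (forward): cur=P back=1 fwd=0
After 6 (visit(E)): cur=E back=2 fwd=0
After 7 (visit(Y)): cur=Y back=3 fwd=0

Answer: Y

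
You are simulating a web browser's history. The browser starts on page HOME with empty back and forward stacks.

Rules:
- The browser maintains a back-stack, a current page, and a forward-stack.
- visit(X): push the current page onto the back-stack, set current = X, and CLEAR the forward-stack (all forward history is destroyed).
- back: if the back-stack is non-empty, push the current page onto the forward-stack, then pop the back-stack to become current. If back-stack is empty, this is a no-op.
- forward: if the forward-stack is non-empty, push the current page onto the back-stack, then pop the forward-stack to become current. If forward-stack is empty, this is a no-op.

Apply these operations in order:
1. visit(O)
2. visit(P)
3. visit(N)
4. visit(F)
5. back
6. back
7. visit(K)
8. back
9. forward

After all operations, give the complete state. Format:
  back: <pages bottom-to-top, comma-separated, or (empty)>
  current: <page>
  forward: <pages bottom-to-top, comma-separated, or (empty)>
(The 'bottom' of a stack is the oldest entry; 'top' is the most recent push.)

After 1 (visit(O)): cur=O back=1 fwd=0
After 2 (visit(P)): cur=P back=2 fwd=0
After 3 (visit(N)): cur=N back=3 fwd=0
After 4 (visit(F)): cur=F back=4 fwd=0
After 5 (back): cur=N back=3 fwd=1
After 6 (back): cur=P back=2 fwd=2
After 7 (visit(K)): cur=K back=3 fwd=0
After 8 (back): cur=P back=2 fwd=1
After 9 (forward): cur=K back=3 fwd=0

Answer: back: HOME,O,P
current: K
forward: (empty)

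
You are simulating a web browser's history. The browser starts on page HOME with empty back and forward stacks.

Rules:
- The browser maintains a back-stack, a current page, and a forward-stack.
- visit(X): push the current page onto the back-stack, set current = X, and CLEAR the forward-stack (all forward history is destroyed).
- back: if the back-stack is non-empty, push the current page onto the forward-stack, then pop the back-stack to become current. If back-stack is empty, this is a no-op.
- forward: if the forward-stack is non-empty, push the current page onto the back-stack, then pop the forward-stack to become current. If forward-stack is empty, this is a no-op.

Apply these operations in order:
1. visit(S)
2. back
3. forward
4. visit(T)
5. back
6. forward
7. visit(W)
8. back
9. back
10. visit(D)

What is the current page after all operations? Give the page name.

After 1 (visit(S)): cur=S back=1 fwd=0
After 2 (back): cur=HOME back=0 fwd=1
After 3 (forward): cur=S back=1 fwd=0
After 4 (visit(T)): cur=T back=2 fwd=0
After 5 (back): cur=S back=1 fwd=1
After 6 (forward): cur=T back=2 fwd=0
After 7 (visit(W)): cur=W back=3 fwd=0
After 8 (back): cur=T back=2 fwd=1
After 9 (back): cur=S back=1 fwd=2
After 10 (visit(D)): cur=D back=2 fwd=0

Answer: D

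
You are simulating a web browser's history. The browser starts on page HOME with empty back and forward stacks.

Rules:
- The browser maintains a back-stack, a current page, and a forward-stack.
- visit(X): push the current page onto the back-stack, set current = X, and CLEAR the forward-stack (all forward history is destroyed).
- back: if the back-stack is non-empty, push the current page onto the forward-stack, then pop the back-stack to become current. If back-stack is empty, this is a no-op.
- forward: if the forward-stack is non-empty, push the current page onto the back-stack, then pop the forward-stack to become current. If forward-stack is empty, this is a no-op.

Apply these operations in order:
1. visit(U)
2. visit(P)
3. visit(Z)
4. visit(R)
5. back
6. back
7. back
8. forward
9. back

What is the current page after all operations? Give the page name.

Answer: U

Derivation:
After 1 (visit(U)): cur=U back=1 fwd=0
After 2 (visit(P)): cur=P back=2 fwd=0
After 3 (visit(Z)): cur=Z back=3 fwd=0
After 4 (visit(R)): cur=R back=4 fwd=0
After 5 (back): cur=Z back=3 fwd=1
After 6 (back): cur=P back=2 fwd=2
After 7 (back): cur=U back=1 fwd=3
After 8 (forward): cur=P back=2 fwd=2
After 9 (back): cur=U back=1 fwd=3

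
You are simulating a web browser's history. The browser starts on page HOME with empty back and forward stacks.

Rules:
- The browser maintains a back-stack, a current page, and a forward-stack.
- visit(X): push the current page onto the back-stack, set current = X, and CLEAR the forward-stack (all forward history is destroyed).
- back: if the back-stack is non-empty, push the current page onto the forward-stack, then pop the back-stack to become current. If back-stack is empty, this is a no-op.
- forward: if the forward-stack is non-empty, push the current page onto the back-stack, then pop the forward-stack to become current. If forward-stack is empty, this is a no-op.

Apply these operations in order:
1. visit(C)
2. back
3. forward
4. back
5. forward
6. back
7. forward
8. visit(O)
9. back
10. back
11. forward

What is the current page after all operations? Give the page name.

After 1 (visit(C)): cur=C back=1 fwd=0
After 2 (back): cur=HOME back=0 fwd=1
After 3 (forward): cur=C back=1 fwd=0
After 4 (back): cur=HOME back=0 fwd=1
After 5 (forward): cur=C back=1 fwd=0
After 6 (back): cur=HOME back=0 fwd=1
After 7 (forward): cur=C back=1 fwd=0
After 8 (visit(O)): cur=O back=2 fwd=0
After 9 (back): cur=C back=1 fwd=1
After 10 (back): cur=HOME back=0 fwd=2
After 11 (forward): cur=C back=1 fwd=1

Answer: C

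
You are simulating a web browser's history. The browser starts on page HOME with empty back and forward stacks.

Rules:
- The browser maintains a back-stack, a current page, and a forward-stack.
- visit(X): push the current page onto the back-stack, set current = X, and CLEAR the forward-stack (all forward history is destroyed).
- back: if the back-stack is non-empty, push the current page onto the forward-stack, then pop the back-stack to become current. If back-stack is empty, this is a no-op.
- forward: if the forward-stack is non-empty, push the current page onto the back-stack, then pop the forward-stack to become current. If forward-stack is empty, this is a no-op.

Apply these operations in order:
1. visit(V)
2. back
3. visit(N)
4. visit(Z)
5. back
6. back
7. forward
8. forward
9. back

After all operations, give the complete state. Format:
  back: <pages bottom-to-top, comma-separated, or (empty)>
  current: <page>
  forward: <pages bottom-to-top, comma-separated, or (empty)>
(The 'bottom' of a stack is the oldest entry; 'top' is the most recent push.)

After 1 (visit(V)): cur=V back=1 fwd=0
After 2 (back): cur=HOME back=0 fwd=1
After 3 (visit(N)): cur=N back=1 fwd=0
After 4 (visit(Z)): cur=Z back=2 fwd=0
After 5 (back): cur=N back=1 fwd=1
After 6 (back): cur=HOME back=0 fwd=2
After 7 (forward): cur=N back=1 fwd=1
After 8 (forward): cur=Z back=2 fwd=0
After 9 (back): cur=N back=1 fwd=1

Answer: back: HOME
current: N
forward: Z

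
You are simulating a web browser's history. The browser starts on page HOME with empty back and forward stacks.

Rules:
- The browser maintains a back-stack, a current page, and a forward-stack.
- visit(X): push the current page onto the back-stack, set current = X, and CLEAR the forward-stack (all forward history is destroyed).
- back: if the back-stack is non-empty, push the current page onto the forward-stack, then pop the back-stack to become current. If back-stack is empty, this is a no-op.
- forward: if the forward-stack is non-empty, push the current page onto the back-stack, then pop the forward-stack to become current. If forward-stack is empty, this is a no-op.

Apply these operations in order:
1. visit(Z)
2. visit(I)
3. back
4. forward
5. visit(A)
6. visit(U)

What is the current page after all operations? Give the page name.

Answer: U

Derivation:
After 1 (visit(Z)): cur=Z back=1 fwd=0
After 2 (visit(I)): cur=I back=2 fwd=0
After 3 (back): cur=Z back=1 fwd=1
After 4 (forward): cur=I back=2 fwd=0
After 5 (visit(A)): cur=A back=3 fwd=0
After 6 (visit(U)): cur=U back=4 fwd=0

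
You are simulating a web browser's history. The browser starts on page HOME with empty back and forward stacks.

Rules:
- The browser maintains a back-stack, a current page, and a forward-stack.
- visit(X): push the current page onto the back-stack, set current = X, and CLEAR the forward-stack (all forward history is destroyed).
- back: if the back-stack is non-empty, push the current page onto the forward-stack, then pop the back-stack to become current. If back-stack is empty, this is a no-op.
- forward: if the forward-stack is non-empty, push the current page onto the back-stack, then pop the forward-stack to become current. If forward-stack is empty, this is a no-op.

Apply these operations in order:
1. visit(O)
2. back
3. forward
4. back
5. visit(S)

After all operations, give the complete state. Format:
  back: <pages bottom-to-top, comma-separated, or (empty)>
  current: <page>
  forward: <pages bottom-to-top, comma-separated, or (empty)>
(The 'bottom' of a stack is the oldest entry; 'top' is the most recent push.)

Answer: back: HOME
current: S
forward: (empty)

Derivation:
After 1 (visit(O)): cur=O back=1 fwd=0
After 2 (back): cur=HOME back=0 fwd=1
After 3 (forward): cur=O back=1 fwd=0
After 4 (back): cur=HOME back=0 fwd=1
After 5 (visit(S)): cur=S back=1 fwd=0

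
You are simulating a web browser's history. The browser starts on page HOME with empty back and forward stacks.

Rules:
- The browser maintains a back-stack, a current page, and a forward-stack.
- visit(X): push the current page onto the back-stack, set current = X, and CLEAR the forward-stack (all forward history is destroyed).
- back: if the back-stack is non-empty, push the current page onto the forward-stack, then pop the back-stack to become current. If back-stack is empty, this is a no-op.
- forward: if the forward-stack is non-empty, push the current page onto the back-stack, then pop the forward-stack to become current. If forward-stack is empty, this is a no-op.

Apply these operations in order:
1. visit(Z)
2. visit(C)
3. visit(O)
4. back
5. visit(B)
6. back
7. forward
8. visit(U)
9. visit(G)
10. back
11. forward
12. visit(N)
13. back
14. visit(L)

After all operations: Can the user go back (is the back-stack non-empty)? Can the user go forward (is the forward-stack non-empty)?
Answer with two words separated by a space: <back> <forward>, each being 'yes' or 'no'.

After 1 (visit(Z)): cur=Z back=1 fwd=0
After 2 (visit(C)): cur=C back=2 fwd=0
After 3 (visit(O)): cur=O back=3 fwd=0
After 4 (back): cur=C back=2 fwd=1
After 5 (visit(B)): cur=B back=3 fwd=0
After 6 (back): cur=C back=2 fwd=1
After 7 (forward): cur=B back=3 fwd=0
After 8 (visit(U)): cur=U back=4 fwd=0
After 9 (visit(G)): cur=G back=5 fwd=0
After 10 (back): cur=U back=4 fwd=1
After 11 (forward): cur=G back=5 fwd=0
After 12 (visit(N)): cur=N back=6 fwd=0
After 13 (back): cur=G back=5 fwd=1
After 14 (visit(L)): cur=L back=6 fwd=0

Answer: yes no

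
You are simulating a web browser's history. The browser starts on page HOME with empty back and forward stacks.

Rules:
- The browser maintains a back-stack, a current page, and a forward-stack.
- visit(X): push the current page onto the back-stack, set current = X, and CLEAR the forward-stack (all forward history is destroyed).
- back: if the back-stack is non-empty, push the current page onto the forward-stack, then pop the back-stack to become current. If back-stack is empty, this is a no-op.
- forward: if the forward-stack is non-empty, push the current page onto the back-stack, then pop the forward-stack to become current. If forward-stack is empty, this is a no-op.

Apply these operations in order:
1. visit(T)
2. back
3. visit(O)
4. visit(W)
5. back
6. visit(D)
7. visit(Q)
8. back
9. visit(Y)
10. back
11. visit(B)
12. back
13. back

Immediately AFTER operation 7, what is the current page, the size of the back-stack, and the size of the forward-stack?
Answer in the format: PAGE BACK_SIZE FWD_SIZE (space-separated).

After 1 (visit(T)): cur=T back=1 fwd=0
After 2 (back): cur=HOME back=0 fwd=1
After 3 (visit(O)): cur=O back=1 fwd=0
After 4 (visit(W)): cur=W back=2 fwd=0
After 5 (back): cur=O back=1 fwd=1
After 6 (visit(D)): cur=D back=2 fwd=0
After 7 (visit(Q)): cur=Q back=3 fwd=0

Q 3 0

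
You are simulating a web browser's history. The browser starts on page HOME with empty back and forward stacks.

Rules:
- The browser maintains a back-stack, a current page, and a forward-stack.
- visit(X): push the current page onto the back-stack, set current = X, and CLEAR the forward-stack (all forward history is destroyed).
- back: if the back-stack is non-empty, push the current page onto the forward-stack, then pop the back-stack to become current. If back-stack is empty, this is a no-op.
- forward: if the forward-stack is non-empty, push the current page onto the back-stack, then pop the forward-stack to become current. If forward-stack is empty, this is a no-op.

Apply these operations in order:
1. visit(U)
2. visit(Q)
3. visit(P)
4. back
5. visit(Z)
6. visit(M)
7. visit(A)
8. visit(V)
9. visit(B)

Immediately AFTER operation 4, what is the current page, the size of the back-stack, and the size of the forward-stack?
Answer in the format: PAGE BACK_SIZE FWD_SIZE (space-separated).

After 1 (visit(U)): cur=U back=1 fwd=0
After 2 (visit(Q)): cur=Q back=2 fwd=0
After 3 (visit(P)): cur=P back=3 fwd=0
After 4 (back): cur=Q back=2 fwd=1

Q 2 1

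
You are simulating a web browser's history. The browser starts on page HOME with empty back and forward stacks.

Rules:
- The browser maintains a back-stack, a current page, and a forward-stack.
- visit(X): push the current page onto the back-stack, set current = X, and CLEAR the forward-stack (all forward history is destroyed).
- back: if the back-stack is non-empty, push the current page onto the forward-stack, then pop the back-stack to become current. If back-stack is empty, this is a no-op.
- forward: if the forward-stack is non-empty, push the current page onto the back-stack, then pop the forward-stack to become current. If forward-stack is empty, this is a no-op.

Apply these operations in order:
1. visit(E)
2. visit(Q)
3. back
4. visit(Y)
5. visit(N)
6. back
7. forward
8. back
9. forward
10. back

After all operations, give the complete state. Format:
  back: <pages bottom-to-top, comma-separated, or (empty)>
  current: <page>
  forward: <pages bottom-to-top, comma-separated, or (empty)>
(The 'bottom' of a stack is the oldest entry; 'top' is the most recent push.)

After 1 (visit(E)): cur=E back=1 fwd=0
After 2 (visit(Q)): cur=Q back=2 fwd=0
After 3 (back): cur=E back=1 fwd=1
After 4 (visit(Y)): cur=Y back=2 fwd=0
After 5 (visit(N)): cur=N back=3 fwd=0
After 6 (back): cur=Y back=2 fwd=1
After 7 (forward): cur=N back=3 fwd=0
After 8 (back): cur=Y back=2 fwd=1
After 9 (forward): cur=N back=3 fwd=0
After 10 (back): cur=Y back=2 fwd=1

Answer: back: HOME,E
current: Y
forward: N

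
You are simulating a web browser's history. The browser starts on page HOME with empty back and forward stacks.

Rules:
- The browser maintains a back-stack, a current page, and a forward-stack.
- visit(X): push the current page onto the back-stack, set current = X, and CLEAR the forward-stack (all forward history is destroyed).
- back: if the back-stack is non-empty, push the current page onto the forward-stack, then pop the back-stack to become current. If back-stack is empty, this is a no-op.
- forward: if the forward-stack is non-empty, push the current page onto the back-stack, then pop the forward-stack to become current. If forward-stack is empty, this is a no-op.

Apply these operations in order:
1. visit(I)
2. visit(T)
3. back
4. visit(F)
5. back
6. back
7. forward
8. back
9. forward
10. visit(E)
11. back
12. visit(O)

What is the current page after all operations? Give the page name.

Answer: O

Derivation:
After 1 (visit(I)): cur=I back=1 fwd=0
After 2 (visit(T)): cur=T back=2 fwd=0
After 3 (back): cur=I back=1 fwd=1
After 4 (visit(F)): cur=F back=2 fwd=0
After 5 (back): cur=I back=1 fwd=1
After 6 (back): cur=HOME back=0 fwd=2
After 7 (forward): cur=I back=1 fwd=1
After 8 (back): cur=HOME back=0 fwd=2
After 9 (forward): cur=I back=1 fwd=1
After 10 (visit(E)): cur=E back=2 fwd=0
After 11 (back): cur=I back=1 fwd=1
After 12 (visit(O)): cur=O back=2 fwd=0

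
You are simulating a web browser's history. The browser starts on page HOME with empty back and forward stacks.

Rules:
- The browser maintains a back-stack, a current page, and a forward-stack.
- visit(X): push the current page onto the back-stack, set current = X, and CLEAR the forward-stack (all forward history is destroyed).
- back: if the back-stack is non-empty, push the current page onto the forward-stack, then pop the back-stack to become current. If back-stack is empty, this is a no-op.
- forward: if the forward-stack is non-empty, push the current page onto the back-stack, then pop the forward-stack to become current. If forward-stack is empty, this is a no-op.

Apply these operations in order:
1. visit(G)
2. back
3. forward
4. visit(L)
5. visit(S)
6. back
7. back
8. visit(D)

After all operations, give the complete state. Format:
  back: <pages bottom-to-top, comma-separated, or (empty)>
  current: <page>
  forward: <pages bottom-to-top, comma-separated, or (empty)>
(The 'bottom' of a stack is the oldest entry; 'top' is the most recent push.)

Answer: back: HOME,G
current: D
forward: (empty)

Derivation:
After 1 (visit(G)): cur=G back=1 fwd=0
After 2 (back): cur=HOME back=0 fwd=1
After 3 (forward): cur=G back=1 fwd=0
After 4 (visit(L)): cur=L back=2 fwd=0
After 5 (visit(S)): cur=S back=3 fwd=0
After 6 (back): cur=L back=2 fwd=1
After 7 (back): cur=G back=1 fwd=2
After 8 (visit(D)): cur=D back=2 fwd=0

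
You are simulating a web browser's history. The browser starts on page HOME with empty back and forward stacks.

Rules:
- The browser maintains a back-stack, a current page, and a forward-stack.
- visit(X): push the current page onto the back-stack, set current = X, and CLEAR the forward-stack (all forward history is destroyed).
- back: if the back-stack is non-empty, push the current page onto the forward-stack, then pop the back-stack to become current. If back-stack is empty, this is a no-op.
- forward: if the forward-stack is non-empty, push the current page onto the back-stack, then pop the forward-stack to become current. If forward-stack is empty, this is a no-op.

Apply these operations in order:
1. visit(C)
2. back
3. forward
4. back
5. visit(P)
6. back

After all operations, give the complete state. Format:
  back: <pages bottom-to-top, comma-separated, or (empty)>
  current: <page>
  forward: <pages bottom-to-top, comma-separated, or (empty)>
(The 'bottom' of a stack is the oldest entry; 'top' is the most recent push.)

After 1 (visit(C)): cur=C back=1 fwd=0
After 2 (back): cur=HOME back=0 fwd=1
After 3 (forward): cur=C back=1 fwd=0
After 4 (back): cur=HOME back=0 fwd=1
After 5 (visit(P)): cur=P back=1 fwd=0
After 6 (back): cur=HOME back=0 fwd=1

Answer: back: (empty)
current: HOME
forward: P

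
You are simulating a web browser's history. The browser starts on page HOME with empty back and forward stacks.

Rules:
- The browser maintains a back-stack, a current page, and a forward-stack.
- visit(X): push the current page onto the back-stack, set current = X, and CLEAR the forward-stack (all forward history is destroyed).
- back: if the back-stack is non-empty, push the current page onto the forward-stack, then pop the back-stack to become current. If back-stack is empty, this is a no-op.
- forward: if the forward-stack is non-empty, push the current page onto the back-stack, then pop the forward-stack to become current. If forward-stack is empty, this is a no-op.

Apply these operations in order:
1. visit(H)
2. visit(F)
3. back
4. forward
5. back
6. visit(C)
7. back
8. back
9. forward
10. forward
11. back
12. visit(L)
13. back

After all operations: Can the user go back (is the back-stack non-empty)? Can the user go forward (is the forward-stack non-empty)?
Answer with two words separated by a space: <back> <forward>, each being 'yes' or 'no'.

After 1 (visit(H)): cur=H back=1 fwd=0
After 2 (visit(F)): cur=F back=2 fwd=0
After 3 (back): cur=H back=1 fwd=1
After 4 (forward): cur=F back=2 fwd=0
After 5 (back): cur=H back=1 fwd=1
After 6 (visit(C)): cur=C back=2 fwd=0
After 7 (back): cur=H back=1 fwd=1
After 8 (back): cur=HOME back=0 fwd=2
After 9 (forward): cur=H back=1 fwd=1
After 10 (forward): cur=C back=2 fwd=0
After 11 (back): cur=H back=1 fwd=1
After 12 (visit(L)): cur=L back=2 fwd=0
After 13 (back): cur=H back=1 fwd=1

Answer: yes yes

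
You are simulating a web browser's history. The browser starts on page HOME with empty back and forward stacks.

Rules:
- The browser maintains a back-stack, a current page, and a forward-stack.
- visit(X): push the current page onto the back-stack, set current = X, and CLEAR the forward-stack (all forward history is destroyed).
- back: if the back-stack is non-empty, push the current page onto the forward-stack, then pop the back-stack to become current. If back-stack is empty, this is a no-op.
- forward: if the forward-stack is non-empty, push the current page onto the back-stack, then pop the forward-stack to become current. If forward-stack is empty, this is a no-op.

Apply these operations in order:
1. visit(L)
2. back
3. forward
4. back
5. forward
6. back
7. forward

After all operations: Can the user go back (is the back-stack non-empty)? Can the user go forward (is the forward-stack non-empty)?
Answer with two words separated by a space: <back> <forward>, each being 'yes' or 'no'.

Answer: yes no

Derivation:
After 1 (visit(L)): cur=L back=1 fwd=0
After 2 (back): cur=HOME back=0 fwd=1
After 3 (forward): cur=L back=1 fwd=0
After 4 (back): cur=HOME back=0 fwd=1
After 5 (forward): cur=L back=1 fwd=0
After 6 (back): cur=HOME back=0 fwd=1
After 7 (forward): cur=L back=1 fwd=0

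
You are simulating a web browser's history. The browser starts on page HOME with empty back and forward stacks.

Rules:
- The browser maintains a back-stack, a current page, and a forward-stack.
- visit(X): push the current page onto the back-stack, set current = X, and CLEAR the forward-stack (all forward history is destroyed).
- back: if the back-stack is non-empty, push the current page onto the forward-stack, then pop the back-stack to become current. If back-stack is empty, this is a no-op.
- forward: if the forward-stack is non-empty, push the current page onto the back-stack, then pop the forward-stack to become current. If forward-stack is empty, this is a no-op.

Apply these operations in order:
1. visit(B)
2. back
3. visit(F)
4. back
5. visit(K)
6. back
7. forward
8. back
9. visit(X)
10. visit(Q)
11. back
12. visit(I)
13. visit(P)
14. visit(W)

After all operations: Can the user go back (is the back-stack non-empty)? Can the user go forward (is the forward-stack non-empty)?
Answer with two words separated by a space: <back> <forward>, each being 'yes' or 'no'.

After 1 (visit(B)): cur=B back=1 fwd=0
After 2 (back): cur=HOME back=0 fwd=1
After 3 (visit(F)): cur=F back=1 fwd=0
After 4 (back): cur=HOME back=0 fwd=1
After 5 (visit(K)): cur=K back=1 fwd=0
After 6 (back): cur=HOME back=0 fwd=1
After 7 (forward): cur=K back=1 fwd=0
After 8 (back): cur=HOME back=0 fwd=1
After 9 (visit(X)): cur=X back=1 fwd=0
After 10 (visit(Q)): cur=Q back=2 fwd=0
After 11 (back): cur=X back=1 fwd=1
After 12 (visit(I)): cur=I back=2 fwd=0
After 13 (visit(P)): cur=P back=3 fwd=0
After 14 (visit(W)): cur=W back=4 fwd=0

Answer: yes no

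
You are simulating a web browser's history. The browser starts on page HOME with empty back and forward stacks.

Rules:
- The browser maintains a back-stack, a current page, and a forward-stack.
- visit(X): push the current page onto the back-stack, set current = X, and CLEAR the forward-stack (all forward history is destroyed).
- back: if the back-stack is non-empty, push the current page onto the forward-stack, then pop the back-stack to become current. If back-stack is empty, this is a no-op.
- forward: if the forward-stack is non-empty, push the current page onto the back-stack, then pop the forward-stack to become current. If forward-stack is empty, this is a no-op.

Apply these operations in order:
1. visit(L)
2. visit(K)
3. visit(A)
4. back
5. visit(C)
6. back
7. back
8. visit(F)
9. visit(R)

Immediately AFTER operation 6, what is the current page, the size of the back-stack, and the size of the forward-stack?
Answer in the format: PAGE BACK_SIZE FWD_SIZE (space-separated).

After 1 (visit(L)): cur=L back=1 fwd=0
After 2 (visit(K)): cur=K back=2 fwd=0
After 3 (visit(A)): cur=A back=3 fwd=0
After 4 (back): cur=K back=2 fwd=1
After 5 (visit(C)): cur=C back=3 fwd=0
After 6 (back): cur=K back=2 fwd=1

K 2 1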